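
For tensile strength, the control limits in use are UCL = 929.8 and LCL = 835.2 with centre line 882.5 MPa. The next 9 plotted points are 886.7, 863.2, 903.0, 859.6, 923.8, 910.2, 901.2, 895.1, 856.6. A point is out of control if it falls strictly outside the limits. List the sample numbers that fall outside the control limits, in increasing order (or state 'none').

none

All 9 points lie within [835.2, 929.8].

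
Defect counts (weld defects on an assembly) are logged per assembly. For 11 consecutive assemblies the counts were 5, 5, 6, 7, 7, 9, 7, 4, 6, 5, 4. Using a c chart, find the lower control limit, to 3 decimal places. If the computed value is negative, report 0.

0.000

c̄ = (5 + 5 + 6 + 7 + 7 + 9 + 7 + 4 + 6 + 5 + 4) / 11 = 65 / 11 = 5.9091
LCL = c̄ − 3√c̄ = 5.9091 − 3 × 2.4309 = -1.3835 → 0 (cannot be negative)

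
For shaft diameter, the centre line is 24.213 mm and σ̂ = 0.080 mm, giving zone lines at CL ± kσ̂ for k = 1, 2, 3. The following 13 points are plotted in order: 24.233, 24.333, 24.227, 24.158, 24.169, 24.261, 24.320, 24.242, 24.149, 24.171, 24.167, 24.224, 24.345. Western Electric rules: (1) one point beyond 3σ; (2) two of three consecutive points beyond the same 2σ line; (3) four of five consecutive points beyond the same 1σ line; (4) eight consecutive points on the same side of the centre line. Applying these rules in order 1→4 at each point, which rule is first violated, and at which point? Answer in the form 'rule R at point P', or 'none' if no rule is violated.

Zone of each point (C = within 1σ̂, B = 1σ̂–2σ̂, A = 2σ̂–3σ̂, * = beyond 3σ̂; sign = side of CL): 1:+C, 2:+B, 3:+C, 4:-C, 5:-C, 6:+C, 7:+B, 8:+C, 9:-C, 10:-C, 11:-C, 12:+C, 13:+B
No rule fires across all 13 points.

none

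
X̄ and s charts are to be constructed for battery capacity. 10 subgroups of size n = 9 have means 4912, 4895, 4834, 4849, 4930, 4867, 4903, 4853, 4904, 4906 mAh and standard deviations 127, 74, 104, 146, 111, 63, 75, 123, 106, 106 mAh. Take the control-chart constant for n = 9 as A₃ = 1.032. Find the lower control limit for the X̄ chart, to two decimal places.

4778.49

X̄̄ = (4912 + 4895 + 4834 + 4849 + 4930 + 4867 + 4903 + 4853 + 4904 + 4906) / 10 = 4885.3000
s̄ = (127 + 74 + 104 + 146 + 111 + 63 + 75 + 123 + 106 + 106) / 10 = 103.5000
LCL = X̄̄ − A₃·s̄ = 4885.3000 − 1.032 × 103.5000 = 4778.4880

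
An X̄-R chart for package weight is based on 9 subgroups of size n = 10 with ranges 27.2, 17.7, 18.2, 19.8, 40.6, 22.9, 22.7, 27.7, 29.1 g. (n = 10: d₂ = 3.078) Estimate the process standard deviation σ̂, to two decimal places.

R̄ = (27.2 + 17.7 + 18.2 + 19.8 + 40.6 + 22.9 + 22.7 + 27.7 + 29.1) / 9 = 25.1000
σ̂ = R̄ / d₂ = 25.1000 / 3.078 = 8.1546

8.15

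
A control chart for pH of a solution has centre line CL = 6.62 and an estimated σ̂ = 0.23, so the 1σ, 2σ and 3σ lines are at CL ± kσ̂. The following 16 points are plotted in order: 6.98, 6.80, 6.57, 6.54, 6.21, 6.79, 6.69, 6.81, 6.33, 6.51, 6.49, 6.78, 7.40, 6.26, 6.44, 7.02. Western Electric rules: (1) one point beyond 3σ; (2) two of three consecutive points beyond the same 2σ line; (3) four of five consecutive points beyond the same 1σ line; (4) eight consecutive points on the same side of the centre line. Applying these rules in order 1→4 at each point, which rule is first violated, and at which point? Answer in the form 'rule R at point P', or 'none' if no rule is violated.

Zone of each point (C = within 1σ̂, B = 1σ̂–2σ̂, A = 2σ̂–3σ̂, * = beyond 3σ̂; sign = side of CL): 1:+B, 2:+C, 3:-C, 4:-C, 5:-B, 6:+C, 7:+C, 8:+C, 9:-B, 10:-C, 11:-C, 12:+C, 13:+*, 14:-B, 15:-C, 16:+B
Rule 1 (one point beyond the 3σ limits) is satisfied at point 13.

rule 1 at point 13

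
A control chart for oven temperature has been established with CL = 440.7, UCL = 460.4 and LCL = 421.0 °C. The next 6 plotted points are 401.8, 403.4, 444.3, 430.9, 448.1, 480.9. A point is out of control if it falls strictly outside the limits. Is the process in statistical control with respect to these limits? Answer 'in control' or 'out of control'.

out of control

Compare each point to [421.0, 460.4]: sample 1 = 401.8 < LCL; sample 2 = 403.4 < LCL; sample 6 = 480.9 > UCL.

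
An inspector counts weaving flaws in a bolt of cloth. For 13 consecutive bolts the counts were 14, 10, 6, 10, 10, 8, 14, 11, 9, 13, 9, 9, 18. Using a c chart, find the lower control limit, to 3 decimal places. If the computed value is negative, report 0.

c̄ = (14 + 10 + 6 + 10 + 10 + 8 + 14 + 11 + 9 + 13 + 9 + 9 + 18) / 13 = 141 / 13 = 10.8462
LCL = c̄ − 3√c̄ = 10.8462 − 3 × 3.2933 = 0.9661

0.966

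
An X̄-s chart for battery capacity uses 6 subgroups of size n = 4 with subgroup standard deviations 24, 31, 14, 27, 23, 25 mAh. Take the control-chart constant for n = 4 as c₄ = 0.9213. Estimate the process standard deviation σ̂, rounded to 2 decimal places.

26.05

s̄ = (24 + 31 + 14 + 27 + 23 + 25) / 6 = 24.0000
σ̂ = s̄ / c₄ = 24.0000 / 0.9213 = 26.0501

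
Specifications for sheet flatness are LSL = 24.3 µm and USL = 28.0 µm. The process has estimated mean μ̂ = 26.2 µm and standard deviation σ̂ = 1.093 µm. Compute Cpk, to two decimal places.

Cpu = (USL − μ̂) / (3σ̂) = (28.0 − 26.2) / (3 × 1.093) = 0.5489; Cpl = (μ̂ − LSL) / (3σ̂) = (26.2 − 24.3) / (3 × 1.093) = 0.5794; Cpk = min(Cpu, Cpl) = 0.5489

0.55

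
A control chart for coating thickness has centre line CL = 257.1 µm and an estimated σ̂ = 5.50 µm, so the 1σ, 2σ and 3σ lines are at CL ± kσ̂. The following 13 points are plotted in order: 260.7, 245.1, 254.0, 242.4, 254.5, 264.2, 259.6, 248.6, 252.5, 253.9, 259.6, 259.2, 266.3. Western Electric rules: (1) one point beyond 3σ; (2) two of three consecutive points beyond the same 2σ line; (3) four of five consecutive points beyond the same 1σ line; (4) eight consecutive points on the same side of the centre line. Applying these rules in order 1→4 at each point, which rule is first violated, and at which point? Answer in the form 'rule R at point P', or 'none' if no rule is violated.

Zone of each point (C = within 1σ̂, B = 1σ̂–2σ̂, A = 2σ̂–3σ̂, * = beyond 3σ̂; sign = side of CL): 1:+C, 2:-A, 3:-C, 4:-A, 5:-C, 6:+B, 7:+C, 8:-B, 9:-C, 10:-C, 11:+C, 12:+C, 13:+B
Rule 2 (two of three consecutive points beyond the same 2σ limit) is satisfied at point 4.

rule 2 at point 4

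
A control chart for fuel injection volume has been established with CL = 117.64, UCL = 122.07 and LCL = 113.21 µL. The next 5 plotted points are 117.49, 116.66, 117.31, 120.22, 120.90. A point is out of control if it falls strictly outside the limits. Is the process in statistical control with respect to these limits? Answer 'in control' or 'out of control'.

in control

All 5 points lie within [113.21, 122.07].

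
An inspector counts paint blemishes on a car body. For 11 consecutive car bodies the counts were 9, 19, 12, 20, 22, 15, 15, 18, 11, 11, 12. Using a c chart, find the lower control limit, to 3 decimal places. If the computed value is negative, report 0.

c̄ = (9 + 19 + 12 + 20 + 22 + 15 + 15 + 18 + 11 + 11 + 12) / 11 = 164 / 11 = 14.9091
LCL = c̄ − 3√c̄ = 14.9091 − 3 × 3.8612 = 3.3254

3.325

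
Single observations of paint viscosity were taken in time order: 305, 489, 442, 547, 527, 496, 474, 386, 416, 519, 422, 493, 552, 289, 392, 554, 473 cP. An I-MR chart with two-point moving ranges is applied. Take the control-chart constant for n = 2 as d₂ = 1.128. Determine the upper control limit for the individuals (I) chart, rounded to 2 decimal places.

701.10

X̄ = (305 + 489 + 442 + 547 + 527 + 496 + 474 + 386 + 416 + 519 + 422 + 493 + 552 + 289 + 392 + 554 + 473) / 17 = 457.4118
Moving ranges: 184, 47, 105, 20, 31, 22, 88, 30, 103, 97, 71, 59, 263, 103, 162, 81; M̄R̄ = 1466.0000 / 16 = 91.6250
UCL = X̄ + 3·M̄R̄/d₂ = 457.4118 + 3 × 91.6250 / 1.128 = 701.0953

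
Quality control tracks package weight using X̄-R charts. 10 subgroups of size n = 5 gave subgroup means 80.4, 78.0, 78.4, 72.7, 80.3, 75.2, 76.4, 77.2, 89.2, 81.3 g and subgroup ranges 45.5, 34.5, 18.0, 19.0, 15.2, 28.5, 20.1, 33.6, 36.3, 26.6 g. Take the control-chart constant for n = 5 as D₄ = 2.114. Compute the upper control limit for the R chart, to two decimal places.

58.62

R̄ = (45.5 + 34.5 + 18.0 + 19.0 + 15.2 + 28.5 + 20.1 + 33.6 + 36.3 + 26.6) / 10 = 277.3000 / 10 = 27.7300
UCL_R = D₄·R̄ = 2.114 × 27.7300 = 58.6212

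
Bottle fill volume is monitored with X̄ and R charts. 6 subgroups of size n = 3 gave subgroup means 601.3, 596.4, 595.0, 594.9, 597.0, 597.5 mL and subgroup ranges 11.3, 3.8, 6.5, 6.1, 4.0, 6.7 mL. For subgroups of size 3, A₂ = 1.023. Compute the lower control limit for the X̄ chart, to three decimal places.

X̄̄ = (601.3 + 596.4 + 595.0 + 594.9 + 597.0 + 597.5) / 6 = 3582.1000 / 6 = 597.0167
R̄ = (11.3 + 3.8 + 6.5 + 6.1 + 4.0 + 6.7) / 6 = 38.4000 / 6 = 6.4000
LCL = X̄̄ − A₂·R̄ = 597.0167 − 1.023 × 6.4000 = 590.4695

590.469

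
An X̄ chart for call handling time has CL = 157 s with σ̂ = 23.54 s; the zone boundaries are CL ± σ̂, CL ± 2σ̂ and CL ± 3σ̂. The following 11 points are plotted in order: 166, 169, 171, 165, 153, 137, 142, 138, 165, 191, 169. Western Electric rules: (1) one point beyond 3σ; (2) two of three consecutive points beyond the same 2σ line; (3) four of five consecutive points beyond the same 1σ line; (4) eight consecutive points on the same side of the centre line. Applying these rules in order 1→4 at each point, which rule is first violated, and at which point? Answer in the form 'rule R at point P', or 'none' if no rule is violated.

none

Zone of each point (C = within 1σ̂, B = 1σ̂–2σ̂, A = 2σ̂–3σ̂, * = beyond 3σ̂; sign = side of CL): 1:+C, 2:+C, 3:+C, 4:+C, 5:-C, 6:-C, 7:-C, 8:-C, 9:+C, 10:+B, 11:+C
No rule fires across all 11 points.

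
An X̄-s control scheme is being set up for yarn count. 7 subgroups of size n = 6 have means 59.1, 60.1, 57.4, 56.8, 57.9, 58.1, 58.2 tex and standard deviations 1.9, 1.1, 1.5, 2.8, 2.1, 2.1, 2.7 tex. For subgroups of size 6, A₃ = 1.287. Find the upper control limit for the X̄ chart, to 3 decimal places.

X̄̄ = (59.1 + 60.1 + 57.4 + 56.8 + 57.9 + 58.1 + 58.2) / 7 = 58.2286
s̄ = (1.9 + 1.1 + 1.5 + 2.8 + 2.1 + 2.1 + 2.7) / 7 = 2.0286
UCL = X̄̄ + A₃·s̄ = 58.2286 + 1.287 × 2.0286 = 60.8393

60.839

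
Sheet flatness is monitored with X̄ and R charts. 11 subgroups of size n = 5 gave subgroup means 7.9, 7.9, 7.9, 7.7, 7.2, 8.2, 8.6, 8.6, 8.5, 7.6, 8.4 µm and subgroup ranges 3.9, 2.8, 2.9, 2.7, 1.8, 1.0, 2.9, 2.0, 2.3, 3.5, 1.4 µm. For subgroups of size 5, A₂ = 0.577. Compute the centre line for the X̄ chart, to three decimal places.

8.045

X̄̄ = (7.9 + 7.9 + 7.9 + 7.7 + 7.2 + 8.2 + 8.6 + 8.6 + 8.5 + 7.6 + 8.4) / 11 = 88.5000 / 11 = 8.0455
CL = X̄̄ = 8.0455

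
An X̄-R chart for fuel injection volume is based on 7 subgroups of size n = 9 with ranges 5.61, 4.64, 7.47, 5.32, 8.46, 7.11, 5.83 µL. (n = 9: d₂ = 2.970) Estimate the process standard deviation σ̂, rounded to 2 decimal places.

2.14

R̄ = (5.61 + 4.64 + 7.47 + 5.32 + 8.46 + 7.11 + 5.83) / 7 = 6.3486
σ̂ = R̄ / d₂ = 6.3486 / 2.970 = 2.1376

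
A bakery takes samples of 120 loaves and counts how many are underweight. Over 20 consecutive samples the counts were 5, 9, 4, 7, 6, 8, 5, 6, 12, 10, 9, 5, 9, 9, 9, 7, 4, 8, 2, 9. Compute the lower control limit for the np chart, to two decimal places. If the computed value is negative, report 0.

0.00

p̄ = Σdᵢ / (k·n) = 143 / (20 × 120) = 0.05958
LCL = np̄ − 3·√(np̄(1−p̄)) = 7.1500 − 3 × 2.5931 = -0.6292 → 0 (negative, so LCL = 0)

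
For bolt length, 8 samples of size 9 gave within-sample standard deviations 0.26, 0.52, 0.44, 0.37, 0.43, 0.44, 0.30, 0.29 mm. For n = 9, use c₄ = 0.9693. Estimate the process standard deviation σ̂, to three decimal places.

0.393

s̄ = (0.26 + 0.52 + 0.44 + 0.37 + 0.43 + 0.44 + 0.30 + 0.29) / 8 = 0.3812
σ̂ = s̄ / c₄ = 0.3812 / 0.9693 = 0.3933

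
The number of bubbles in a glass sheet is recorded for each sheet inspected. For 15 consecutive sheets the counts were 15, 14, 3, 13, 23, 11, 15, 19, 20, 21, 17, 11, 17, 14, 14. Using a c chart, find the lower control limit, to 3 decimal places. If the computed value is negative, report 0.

3.463

c̄ = (15 + 14 + 3 + 13 + 23 + 11 + 15 + 19 + 20 + 21 + 17 + 11 + 17 + 14 + 14) / 15 = 227 / 15 = 15.1333
LCL = c̄ − 3√c̄ = 15.1333 − 3 × 3.8902 = 3.4629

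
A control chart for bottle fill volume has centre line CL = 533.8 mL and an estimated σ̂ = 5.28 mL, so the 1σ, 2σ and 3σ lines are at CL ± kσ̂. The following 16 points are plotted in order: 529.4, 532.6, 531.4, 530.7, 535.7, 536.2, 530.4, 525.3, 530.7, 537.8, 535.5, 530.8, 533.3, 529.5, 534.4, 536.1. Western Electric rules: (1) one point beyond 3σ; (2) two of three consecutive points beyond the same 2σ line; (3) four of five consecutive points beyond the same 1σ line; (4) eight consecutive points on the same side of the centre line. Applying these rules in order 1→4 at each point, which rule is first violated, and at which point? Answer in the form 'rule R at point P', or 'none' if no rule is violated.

none

Zone of each point (C = within 1σ̂, B = 1σ̂–2σ̂, A = 2σ̂–3σ̂, * = beyond 3σ̂; sign = side of CL): 1:-C, 2:-C, 3:-C, 4:-C, 5:+C, 6:+C, 7:-C, 8:-B, 9:-C, 10:+C, 11:+C, 12:-C, 13:-C, 14:-C, 15:+C, 16:+C
No rule fires across all 16 points.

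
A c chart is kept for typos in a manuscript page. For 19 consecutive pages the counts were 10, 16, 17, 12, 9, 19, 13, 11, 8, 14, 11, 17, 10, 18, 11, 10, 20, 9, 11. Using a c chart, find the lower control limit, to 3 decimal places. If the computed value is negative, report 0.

2.153

c̄ = (10 + 16 + 17 + 12 + 9 + 19 + 13 + 11 + 8 + 14 + 11 + 17 + 10 + 18 + 11 + 10 + 20 + 9 + 11) / 19 = 246 / 19 = 12.9474
LCL = c̄ − 3√c̄ = 12.9474 − 3 × 3.5982 = 2.1526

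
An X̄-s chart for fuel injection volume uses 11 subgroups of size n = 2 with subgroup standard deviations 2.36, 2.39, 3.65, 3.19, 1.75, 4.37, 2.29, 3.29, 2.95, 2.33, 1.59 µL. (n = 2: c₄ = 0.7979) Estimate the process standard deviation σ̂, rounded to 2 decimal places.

3.44

s̄ = (2.36 + 2.39 + 3.65 + 3.19 + 1.75 + 4.37 + 2.29 + 3.29 + 2.95 + 2.33 + 1.59) / 11 = 2.7418
σ̂ = s̄ / c₄ = 2.7418 / 0.7979 = 3.4363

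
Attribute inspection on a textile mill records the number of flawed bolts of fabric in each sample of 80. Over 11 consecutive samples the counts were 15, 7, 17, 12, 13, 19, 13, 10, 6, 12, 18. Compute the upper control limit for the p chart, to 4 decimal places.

0.2847

p̄ = Σdᵢ / (k·n) = 142 / (11 × 80) = 0.16136
UCL = p̄ + 3·√(p̄(1−p̄)/n) = 0.16136 + 3 × √(0.16136×0.83864/80) = 0.16136 + 3 × 0.04113 = 0.28475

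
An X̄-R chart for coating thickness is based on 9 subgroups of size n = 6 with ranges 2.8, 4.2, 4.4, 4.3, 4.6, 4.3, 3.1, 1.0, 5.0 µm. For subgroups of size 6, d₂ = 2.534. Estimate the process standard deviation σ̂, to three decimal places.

1.478

R̄ = (2.8 + 4.2 + 4.4 + 4.3 + 4.6 + 4.3 + 3.1 + 1.0 + 5.0) / 9 = 3.7444
σ̂ = R̄ / d₂ = 3.7444 / 2.534 = 1.4777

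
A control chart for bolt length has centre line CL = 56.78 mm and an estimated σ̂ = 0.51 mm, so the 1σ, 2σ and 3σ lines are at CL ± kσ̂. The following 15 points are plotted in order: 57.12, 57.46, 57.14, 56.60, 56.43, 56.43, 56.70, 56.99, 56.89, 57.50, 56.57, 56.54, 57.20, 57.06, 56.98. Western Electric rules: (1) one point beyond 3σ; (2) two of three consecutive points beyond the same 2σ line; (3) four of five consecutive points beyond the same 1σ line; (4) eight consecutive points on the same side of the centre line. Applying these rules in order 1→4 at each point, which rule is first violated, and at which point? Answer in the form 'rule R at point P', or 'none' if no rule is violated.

Zone of each point (C = within 1σ̂, B = 1σ̂–2σ̂, A = 2σ̂–3σ̂, * = beyond 3σ̂; sign = side of CL): 1:+C, 2:+B, 3:+C, 4:-C, 5:-C, 6:-C, 7:-C, 8:+C, 9:+C, 10:+B, 11:-C, 12:-C, 13:+C, 14:+C, 15:+C
No rule fires across all 15 points.

none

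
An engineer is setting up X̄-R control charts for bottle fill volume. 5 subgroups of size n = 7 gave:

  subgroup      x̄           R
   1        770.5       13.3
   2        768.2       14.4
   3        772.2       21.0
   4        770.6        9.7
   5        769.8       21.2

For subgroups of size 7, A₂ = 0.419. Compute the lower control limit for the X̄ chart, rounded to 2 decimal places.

763.59

X̄̄ = (770.5 + 768.2 + 772.2 + 770.6 + 769.8) / 5 = 3851.3000 / 5 = 770.2600
R̄ = (13.3 + 14.4 + 21.0 + 9.7 + 21.2) / 5 = 79.6000 / 5 = 15.9200
LCL = X̄̄ − A₂·R̄ = 770.2600 − 0.419 × 15.9200 = 763.5895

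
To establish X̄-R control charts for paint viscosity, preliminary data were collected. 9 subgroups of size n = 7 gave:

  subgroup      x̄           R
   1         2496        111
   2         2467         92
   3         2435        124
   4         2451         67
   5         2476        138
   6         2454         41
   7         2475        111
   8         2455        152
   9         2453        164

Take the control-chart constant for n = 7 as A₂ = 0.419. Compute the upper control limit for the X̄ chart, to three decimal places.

2509.000

X̄̄ = (2496 + 2467 + 2435 + 2451 + 2476 + 2454 + 2475 + 2455 + 2453) / 9 = 22162.0000 / 9 = 2462.4444
R̄ = (111 + 92 + 124 + 67 + 138 + 41 + 111 + 152 + 164) / 9 = 1000.0000 / 9 = 111.1111
UCL = X̄̄ + A₂·R̄ = 2462.4444 + 0.419 × 111.1111 = 2509.0000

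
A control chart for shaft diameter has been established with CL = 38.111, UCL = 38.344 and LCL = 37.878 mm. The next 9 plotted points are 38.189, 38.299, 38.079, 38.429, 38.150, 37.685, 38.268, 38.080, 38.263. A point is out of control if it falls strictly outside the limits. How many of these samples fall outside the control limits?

2

Compare each point to [37.878, 38.344]: sample 4 = 38.429 > UCL; sample 6 = 37.685 < LCL.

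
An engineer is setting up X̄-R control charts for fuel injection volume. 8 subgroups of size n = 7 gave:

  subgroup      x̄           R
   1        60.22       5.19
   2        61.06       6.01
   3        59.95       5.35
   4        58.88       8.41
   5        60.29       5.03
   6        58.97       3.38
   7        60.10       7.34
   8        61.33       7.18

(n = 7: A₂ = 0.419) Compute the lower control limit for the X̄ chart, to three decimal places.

X̄̄ = (60.22 + 61.06 + 59.95 + 58.88 + 60.29 + 58.97 + 60.10 + 61.33) / 8 = 480.8000 / 8 = 60.1000
R̄ = (5.19 + 6.01 + 5.35 + 8.41 + 5.03 + 3.38 + 7.34 + 7.18) / 8 = 47.8900 / 8 = 5.9863
LCL = X̄̄ − A₂·R̄ = 60.1000 − 0.419 × 5.9863 = 57.5918

57.592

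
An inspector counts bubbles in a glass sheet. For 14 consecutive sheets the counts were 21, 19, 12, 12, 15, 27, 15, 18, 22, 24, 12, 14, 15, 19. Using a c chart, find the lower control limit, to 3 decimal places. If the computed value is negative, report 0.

c̄ = (21 + 19 + 12 + 12 + 15 + 27 + 15 + 18 + 22 + 24 + 12 + 14 + 15 + 19) / 14 = 245 / 14 = 17.5000
LCL = c̄ − 3√c̄ = 17.5000 − 3 × 4.1833 = 4.9501

4.950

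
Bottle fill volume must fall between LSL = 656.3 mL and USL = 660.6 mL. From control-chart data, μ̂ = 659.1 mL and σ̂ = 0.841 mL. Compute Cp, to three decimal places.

Cp = (USL − LSL) / (6σ̂) = (660.6 − 656.3) / (6 × 0.841) = 4.3000 / 5.0460 = 0.8522

0.852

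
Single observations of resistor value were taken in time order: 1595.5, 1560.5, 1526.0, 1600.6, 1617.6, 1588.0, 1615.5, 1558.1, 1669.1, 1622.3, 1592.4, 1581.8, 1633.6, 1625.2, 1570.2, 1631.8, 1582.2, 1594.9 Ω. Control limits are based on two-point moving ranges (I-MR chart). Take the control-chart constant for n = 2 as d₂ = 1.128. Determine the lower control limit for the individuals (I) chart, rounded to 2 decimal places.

1486.53

X̄ = (1595.5 + 1560.5 + 1526.0 + 1600.6 + 1617.6 + 1588.0 + 1615.5 + 1558.1 + 1669.1 + 1622.3 + 1592.4 + 1581.8 + 1633.6 + 1625.2 + 1570.2 + 1631.8 + 1582.2 + 1594.9) / 18 = 1598.0722
Moving ranges: 35.0, 34.5, 74.6, 17.0, 29.6, 27.5, 57.4, 111.0, 46.8, 29.9, 10.6, 51.8, 8.4, 55.0, 61.6, 49.6, 12.7; M̄R̄ = 713.0000 / 17 = 41.9412
LCL = X̄ − 3·M̄R̄/d₂ = 1598.0722 − 3 × 41.9412 / 1.128 = 1486.5265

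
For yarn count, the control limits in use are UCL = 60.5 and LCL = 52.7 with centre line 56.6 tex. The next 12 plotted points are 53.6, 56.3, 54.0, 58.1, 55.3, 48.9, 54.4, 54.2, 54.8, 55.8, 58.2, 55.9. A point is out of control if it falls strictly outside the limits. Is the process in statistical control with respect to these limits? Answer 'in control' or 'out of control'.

out of control

Compare each point to [52.7, 60.5]: sample 6 = 48.9 < LCL.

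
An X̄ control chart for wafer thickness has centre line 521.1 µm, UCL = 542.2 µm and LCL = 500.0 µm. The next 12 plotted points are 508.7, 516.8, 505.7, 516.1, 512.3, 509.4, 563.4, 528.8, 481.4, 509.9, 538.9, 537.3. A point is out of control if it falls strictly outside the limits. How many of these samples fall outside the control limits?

2

Compare each point to [500.0, 542.2]: sample 7 = 563.4 > UCL; sample 9 = 481.4 < LCL.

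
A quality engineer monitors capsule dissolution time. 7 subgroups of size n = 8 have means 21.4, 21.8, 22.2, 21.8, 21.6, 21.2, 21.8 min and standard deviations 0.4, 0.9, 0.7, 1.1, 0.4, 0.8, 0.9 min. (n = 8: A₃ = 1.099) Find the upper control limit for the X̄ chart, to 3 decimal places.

X̄̄ = (21.4 + 21.8 + 22.2 + 21.8 + 21.6 + 21.2 + 21.8) / 7 = 21.6857
s̄ = (0.4 + 0.9 + 0.7 + 1.1 + 0.4 + 0.8 + 0.9) / 7 = 0.7429
UCL = X̄̄ + A₃·s̄ = 21.6857 + 1.099 × 0.7429 = 22.5021

22.502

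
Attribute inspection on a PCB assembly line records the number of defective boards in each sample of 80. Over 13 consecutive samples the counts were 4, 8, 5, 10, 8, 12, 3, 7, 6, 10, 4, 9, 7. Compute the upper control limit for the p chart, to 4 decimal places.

p̄ = Σdᵢ / (k·n) = 93 / (13 × 80) = 0.08942
UCL = p̄ + 3·√(p̄(1−p̄)/n) = 0.08942 + 3 × √(0.08942×0.91058/80) = 0.08942 + 3 × 0.03190 = 0.18513

0.1851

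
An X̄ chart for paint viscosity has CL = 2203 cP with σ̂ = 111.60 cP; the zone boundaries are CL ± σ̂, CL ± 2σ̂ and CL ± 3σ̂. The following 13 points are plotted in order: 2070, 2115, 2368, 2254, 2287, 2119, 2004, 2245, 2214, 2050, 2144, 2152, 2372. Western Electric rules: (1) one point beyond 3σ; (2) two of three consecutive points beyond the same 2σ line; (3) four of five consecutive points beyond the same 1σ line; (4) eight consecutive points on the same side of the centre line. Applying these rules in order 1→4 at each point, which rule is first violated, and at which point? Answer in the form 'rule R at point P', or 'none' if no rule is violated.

Zone of each point (C = within 1σ̂, B = 1σ̂–2σ̂, A = 2σ̂–3σ̂, * = beyond 3σ̂; sign = side of CL): 1:-B, 2:-C, 3:+B, 4:+C, 5:+C, 6:-C, 7:-B, 8:+C, 9:+C, 10:-B, 11:-C, 12:-C, 13:+B
No rule fires across all 13 points.

none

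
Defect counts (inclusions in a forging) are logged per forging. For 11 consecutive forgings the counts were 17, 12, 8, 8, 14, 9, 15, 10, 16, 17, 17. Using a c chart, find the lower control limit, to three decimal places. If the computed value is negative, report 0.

c̄ = (17 + 12 + 8 + 8 + 14 + 9 + 15 + 10 + 16 + 17 + 17) / 11 = 143 / 11 = 13.0000
LCL = c̄ − 3√c̄ = 13.0000 − 3 × 3.6056 = 2.1833

2.183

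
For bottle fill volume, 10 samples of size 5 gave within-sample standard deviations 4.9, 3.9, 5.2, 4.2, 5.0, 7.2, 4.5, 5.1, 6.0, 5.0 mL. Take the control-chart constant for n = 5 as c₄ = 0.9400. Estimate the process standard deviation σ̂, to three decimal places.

s̄ = (4.9 + 3.9 + 5.2 + 4.2 + 5.0 + 7.2 + 4.5 + 5.1 + 6.0 + 5.0) / 10 = 5.1000
σ̂ = s̄ / c₄ = 5.1000 / 0.9400 = 5.4255

5.426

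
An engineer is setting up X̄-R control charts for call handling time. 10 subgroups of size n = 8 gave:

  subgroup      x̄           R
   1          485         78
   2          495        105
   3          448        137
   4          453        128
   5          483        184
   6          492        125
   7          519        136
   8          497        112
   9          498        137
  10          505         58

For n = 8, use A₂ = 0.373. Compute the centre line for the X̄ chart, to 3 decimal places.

487.500

X̄̄ = (485 + 495 + 448 + 453 + 483 + 492 + 519 + 497 + 498 + 505) / 10 = 4875.0000 / 10 = 487.5000
CL = X̄̄ = 487.5000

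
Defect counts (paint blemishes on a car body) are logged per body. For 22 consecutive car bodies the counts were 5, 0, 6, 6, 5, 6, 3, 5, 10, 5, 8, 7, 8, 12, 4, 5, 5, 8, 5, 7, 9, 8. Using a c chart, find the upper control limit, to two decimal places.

c̄ = (5 + 0 + 6 + 6 + 5 + 6 + 3 + 5 + 10 + 5 + 8 + 7 + 8 + 12 + 4 + 5 + 5 + 8 + 5 + 7 + 9 + 8) / 22 = 137 / 22 = 6.2273
UCL = c̄ + 3√c̄ = 6.2273 + 3 × √6.2273 = 6.2273 + 3 × 2.4955 = 13.7136

13.71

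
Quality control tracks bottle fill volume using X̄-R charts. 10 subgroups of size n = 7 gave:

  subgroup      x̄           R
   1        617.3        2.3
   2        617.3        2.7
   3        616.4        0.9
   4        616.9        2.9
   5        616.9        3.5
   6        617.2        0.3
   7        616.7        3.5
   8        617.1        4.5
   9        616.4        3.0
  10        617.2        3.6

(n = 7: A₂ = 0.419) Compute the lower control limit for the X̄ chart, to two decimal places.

615.80

X̄̄ = (617.3 + 617.3 + 616.4 + 616.9 + 616.9 + 617.2 + 616.7 + 617.1 + 616.4 + 617.2) / 10 = 6169.4000 / 10 = 616.9400
R̄ = (2.3 + 2.7 + 0.9 + 2.9 + 3.5 + 0.3 + 3.5 + 4.5 + 3.0 + 3.6) / 10 = 27.2000 / 10 = 2.7200
LCL = X̄̄ − A₂·R̄ = 616.9400 − 0.419 × 2.7200 = 615.8003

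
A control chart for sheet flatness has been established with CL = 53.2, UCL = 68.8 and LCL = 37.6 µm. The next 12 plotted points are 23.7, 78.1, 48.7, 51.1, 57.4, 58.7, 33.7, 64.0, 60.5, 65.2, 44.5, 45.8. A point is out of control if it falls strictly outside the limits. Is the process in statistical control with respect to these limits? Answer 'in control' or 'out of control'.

Compare each point to [37.6, 68.8]: sample 1 = 23.7 < LCL; sample 2 = 78.1 > UCL; sample 7 = 33.7 < LCL.

out of control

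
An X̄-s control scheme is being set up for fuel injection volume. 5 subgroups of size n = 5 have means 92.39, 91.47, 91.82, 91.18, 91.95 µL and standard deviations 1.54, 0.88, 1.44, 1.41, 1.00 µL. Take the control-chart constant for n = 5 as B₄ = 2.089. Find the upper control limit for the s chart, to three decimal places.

2.620

s̄ = (1.54 + 0.88 + 1.44 + 1.41 + 1.00) / 5 = 1.2540
UCL_s = B₄·s̄ = 2.089 × 1.2540 = 2.6196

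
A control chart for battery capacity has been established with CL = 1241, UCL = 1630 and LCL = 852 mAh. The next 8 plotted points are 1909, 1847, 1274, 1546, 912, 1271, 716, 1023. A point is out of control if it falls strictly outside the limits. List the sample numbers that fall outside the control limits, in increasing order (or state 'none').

Compare each point to [852, 1630]: sample 1 = 1909 > UCL; sample 2 = 1847 > UCL; sample 7 = 716 < LCL.

1, 2, 7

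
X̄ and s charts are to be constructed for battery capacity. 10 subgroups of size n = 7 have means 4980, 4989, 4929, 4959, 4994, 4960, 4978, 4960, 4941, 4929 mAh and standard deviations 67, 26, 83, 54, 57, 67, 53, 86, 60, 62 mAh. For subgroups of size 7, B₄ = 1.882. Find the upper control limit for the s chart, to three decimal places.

115.743

s̄ = (67 + 26 + 83 + 54 + 57 + 67 + 53 + 86 + 60 + 62) / 10 = 61.5000
UCL_s = B₄·s̄ = 1.882 × 61.5000 = 115.7430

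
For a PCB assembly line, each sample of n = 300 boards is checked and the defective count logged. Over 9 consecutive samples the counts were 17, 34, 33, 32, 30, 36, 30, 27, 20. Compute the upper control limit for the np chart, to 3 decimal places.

44.080

p̄ = Σdᵢ / (k·n) = 259 / (9 × 300) = 0.09593
UCL = np̄ + 3·√(np̄(1−p̄)) = 28.7778 + 3 × √(28.7778×0.90407) = 28.7778 + 3 × 5.1007 = 44.0799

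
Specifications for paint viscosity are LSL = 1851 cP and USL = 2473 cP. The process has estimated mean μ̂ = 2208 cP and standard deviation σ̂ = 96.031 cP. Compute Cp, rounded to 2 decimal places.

Cp = (USL − LSL) / (6σ̂) = (2473 − 1851) / (6 × 96.031) = 622.0000 / 576.1860 = 1.0795

1.08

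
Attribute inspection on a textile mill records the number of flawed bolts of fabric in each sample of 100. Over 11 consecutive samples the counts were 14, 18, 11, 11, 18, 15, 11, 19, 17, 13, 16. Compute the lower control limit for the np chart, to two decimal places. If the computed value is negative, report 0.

p̄ = Σdᵢ / (k·n) = 163 / (11 × 100) = 0.14818
LCL = np̄ − 3·√(np̄(1−p̄)) = 14.8182 − 3 × 3.5528 = 4.1598

4.16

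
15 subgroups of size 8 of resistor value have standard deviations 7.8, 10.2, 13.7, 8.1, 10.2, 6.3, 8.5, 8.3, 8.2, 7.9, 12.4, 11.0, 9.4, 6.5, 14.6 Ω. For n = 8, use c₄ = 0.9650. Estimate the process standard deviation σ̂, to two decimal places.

9.89

s̄ = (7.8 + 10.2 + 13.7 + 8.1 + 10.2 + 6.3 + 8.5 + 8.3 + 8.2 + 7.9 + 12.4 + 11.0 + 9.4 + 6.5 + 14.6) / 15 = 9.5400
σ̂ = s̄ / c₄ = 9.5400 / 0.9650 = 9.8860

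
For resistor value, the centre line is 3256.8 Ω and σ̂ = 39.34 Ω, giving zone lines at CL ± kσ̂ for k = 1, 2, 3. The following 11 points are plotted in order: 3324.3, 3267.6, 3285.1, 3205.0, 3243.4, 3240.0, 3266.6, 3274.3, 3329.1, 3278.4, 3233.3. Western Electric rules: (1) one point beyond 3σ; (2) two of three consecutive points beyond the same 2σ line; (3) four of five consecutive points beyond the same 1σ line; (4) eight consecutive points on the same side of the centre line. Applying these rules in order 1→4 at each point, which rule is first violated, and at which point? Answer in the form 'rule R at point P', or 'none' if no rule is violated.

Zone of each point (C = within 1σ̂, B = 1σ̂–2σ̂, A = 2σ̂–3σ̂, * = beyond 3σ̂; sign = side of CL): 1:+B, 2:+C, 3:+C, 4:-B, 5:-C, 6:-C, 7:+C, 8:+C, 9:+B, 10:+C, 11:-C
No rule fires across all 11 points.

none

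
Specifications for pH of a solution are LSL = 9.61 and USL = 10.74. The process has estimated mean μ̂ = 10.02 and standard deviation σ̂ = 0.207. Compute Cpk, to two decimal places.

0.66

Cpu = (USL − μ̂) / (3σ̂) = (10.74 − 10.02) / (3 × 0.207) = 1.1594; Cpl = (μ̂ − LSL) / (3σ̂) = (10.02 − 9.61) / (3 × 0.207) = 0.6602; Cpk = min(Cpu, Cpl) = 0.6602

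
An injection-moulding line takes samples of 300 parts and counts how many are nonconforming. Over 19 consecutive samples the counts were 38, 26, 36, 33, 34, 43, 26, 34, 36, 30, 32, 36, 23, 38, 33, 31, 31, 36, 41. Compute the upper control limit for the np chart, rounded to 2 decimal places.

p̄ = Σdᵢ / (k·n) = 637 / (19 × 300) = 0.11175
UCL = np̄ + 3·√(np̄(1−p̄)) = 33.5263 + 3 × √(33.5263×0.88825) = 33.5263 + 3 × 5.4571 = 49.8975

49.90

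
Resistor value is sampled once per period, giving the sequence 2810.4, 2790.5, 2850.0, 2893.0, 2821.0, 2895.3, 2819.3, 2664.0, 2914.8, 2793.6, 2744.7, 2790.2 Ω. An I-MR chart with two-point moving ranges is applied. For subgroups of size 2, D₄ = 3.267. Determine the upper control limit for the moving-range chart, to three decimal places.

Moving ranges: 19.9, 59.5, 43.0, 72.0, 74.3, 76.0, 155.3, 250.8, 121.2, 48.9, 45.5; M̄R̄ = 966.4000 / 11 = 87.8545
UCL_MR = D₄·M̄R̄ = 3.267 × 87.8545 = 287.0208

287.021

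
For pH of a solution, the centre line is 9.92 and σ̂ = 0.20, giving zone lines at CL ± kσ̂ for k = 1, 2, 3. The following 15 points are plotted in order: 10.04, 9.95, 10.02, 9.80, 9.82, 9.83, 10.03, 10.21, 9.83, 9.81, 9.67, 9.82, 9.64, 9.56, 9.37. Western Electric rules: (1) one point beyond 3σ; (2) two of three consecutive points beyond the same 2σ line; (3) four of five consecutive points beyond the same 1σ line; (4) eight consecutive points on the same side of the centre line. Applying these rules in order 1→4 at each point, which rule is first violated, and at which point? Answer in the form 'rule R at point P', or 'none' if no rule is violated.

Zone of each point (C = within 1σ̂, B = 1σ̂–2σ̂, A = 2σ̂–3σ̂, * = beyond 3σ̂; sign = side of CL): 1:+C, 2:+C, 3:+C, 4:-C, 5:-C, 6:-C, 7:+C, 8:+B, 9:-C, 10:-C, 11:-B, 12:-C, 13:-B, 14:-B, 15:-A
Rule 3 (four of five consecutive points beyond the same 1σ limit) is satisfied at point 15.

rule 3 at point 15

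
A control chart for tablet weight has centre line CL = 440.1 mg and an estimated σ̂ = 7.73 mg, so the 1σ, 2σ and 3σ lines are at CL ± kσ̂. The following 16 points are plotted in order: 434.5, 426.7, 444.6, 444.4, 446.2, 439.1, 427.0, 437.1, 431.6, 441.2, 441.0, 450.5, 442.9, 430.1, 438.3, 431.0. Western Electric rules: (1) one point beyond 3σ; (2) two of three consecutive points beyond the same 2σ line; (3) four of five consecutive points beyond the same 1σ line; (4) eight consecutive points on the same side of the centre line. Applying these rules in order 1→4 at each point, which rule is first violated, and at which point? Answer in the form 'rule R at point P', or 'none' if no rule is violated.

Zone of each point (C = within 1σ̂, B = 1σ̂–2σ̂, A = 2σ̂–3σ̂, * = beyond 3σ̂; sign = side of CL): 1:-C, 2:-B, 3:+C, 4:+C, 5:+C, 6:-C, 7:-B, 8:-C, 9:-B, 10:+C, 11:+C, 12:+B, 13:+C, 14:-B, 15:-C, 16:-B
No rule fires across all 16 points.

none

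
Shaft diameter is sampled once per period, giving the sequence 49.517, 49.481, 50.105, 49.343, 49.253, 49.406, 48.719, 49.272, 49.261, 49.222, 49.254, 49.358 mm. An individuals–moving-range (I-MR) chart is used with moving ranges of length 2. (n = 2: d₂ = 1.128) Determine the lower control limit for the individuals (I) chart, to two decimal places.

X̄ = (49.517 + 49.481 + 50.105 + 49.343 + 49.253 + 49.406 + 48.719 + 49.272 + 49.261 + 49.222 + 49.254 + 49.358) / 12 = 49.3493
Moving ranges: 0.036, 0.624, 0.762, 0.090, 0.153, 0.687, 0.553, 0.011, 0.039, 0.032, 0.104; M̄R̄ = 3.0910 / 11 = 0.2810
LCL = X̄ − 3·M̄R̄/d₂ = 49.3493 − 3 × 0.2810 / 1.128 = 48.6019

48.60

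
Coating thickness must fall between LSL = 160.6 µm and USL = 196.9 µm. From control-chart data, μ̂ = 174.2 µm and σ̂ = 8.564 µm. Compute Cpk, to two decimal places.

Cpu = (USL − μ̂) / (3σ̂) = (196.9 − 174.2) / (3 × 8.564) = 0.8835; Cpl = (μ̂ − LSL) / (3σ̂) = (174.2 − 160.6) / (3 × 8.564) = 0.5293; Cpk = min(Cpu, Cpl) = 0.5293

0.53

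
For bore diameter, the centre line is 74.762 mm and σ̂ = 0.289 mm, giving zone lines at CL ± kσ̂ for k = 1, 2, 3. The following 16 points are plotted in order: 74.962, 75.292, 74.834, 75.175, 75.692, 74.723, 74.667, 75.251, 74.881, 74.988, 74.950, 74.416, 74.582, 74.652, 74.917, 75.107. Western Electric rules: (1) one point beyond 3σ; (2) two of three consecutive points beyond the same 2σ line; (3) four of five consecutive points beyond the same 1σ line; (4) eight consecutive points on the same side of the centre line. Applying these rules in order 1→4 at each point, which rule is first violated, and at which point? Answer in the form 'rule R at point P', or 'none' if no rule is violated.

Zone of each point (C = within 1σ̂, B = 1σ̂–2σ̂, A = 2σ̂–3σ̂, * = beyond 3σ̂; sign = side of CL): 1:+C, 2:+B, 3:+C, 4:+B, 5:+*, 6:-C, 7:-C, 8:+B, 9:+C, 10:+C, 11:+C, 12:-B, 13:-C, 14:-C, 15:+C, 16:+B
Rule 1 (one point beyond the 3σ limits) is satisfied at point 5.

rule 1 at point 5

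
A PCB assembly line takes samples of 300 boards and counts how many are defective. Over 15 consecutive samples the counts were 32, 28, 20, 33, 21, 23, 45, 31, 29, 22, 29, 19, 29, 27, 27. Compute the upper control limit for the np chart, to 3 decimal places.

42.701

p̄ = Σdᵢ / (k·n) = 415 / (15 × 300) = 0.09222
UCL = np̄ + 3·√(np̄(1−p̄)) = 27.6667 + 3 × √(27.6667×0.90778) = 27.6667 + 3 × 5.0115 = 42.7012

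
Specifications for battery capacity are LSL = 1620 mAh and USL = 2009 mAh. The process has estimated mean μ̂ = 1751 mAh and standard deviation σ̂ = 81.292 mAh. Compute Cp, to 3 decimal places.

Cp = (USL − LSL) / (6σ̂) = (2009 − 1620) / (6 × 81.292) = 389.0000 / 487.7520 = 0.7975

0.798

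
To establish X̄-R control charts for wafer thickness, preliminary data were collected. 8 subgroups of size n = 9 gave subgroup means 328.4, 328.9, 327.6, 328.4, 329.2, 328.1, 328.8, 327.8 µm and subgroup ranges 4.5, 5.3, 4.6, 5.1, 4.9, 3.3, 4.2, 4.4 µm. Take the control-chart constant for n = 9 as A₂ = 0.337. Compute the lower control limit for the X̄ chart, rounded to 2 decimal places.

326.87

X̄̄ = (328.4 + 328.9 + 327.6 + 328.4 + 329.2 + 328.1 + 328.8 + 327.8) / 8 = 2627.2000 / 8 = 328.4000
R̄ = (4.5 + 5.3 + 4.6 + 5.1 + 4.9 + 3.3 + 4.2 + 4.4) / 8 = 36.3000 / 8 = 4.5375
LCL = X̄̄ − A₂·R̄ = 328.4000 − 0.337 × 4.5375 = 326.8709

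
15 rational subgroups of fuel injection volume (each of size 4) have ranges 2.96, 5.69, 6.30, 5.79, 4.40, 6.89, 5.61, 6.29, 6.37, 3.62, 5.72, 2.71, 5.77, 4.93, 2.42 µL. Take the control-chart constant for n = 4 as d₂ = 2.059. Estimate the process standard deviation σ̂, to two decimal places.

2.44

R̄ = (2.96 + 5.69 + 6.30 + 5.79 + 4.40 + 6.89 + 5.61 + 6.29 + 6.37 + 3.62 + 5.72 + 2.71 + 5.77 + 4.93 + 2.42) / 15 = 5.0313
σ̂ = R̄ / d₂ = 5.0313 / 2.059 = 2.4436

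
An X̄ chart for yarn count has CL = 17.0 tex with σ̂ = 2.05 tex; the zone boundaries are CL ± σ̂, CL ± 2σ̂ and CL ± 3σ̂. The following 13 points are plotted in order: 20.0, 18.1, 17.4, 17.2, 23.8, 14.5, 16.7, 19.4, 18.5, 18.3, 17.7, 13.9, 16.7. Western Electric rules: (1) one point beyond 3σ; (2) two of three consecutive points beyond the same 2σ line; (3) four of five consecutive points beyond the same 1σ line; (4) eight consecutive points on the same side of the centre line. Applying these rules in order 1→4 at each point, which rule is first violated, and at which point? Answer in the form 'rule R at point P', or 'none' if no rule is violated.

Zone of each point (C = within 1σ̂, B = 1σ̂–2σ̂, A = 2σ̂–3σ̂, * = beyond 3σ̂; sign = side of CL): 1:+B, 2:+C, 3:+C, 4:+C, 5:+*, 6:-B, 7:-C, 8:+B, 9:+C, 10:+C, 11:+C, 12:-B, 13:-C
Rule 1 (one point beyond the 3σ limits) is satisfied at point 5.

rule 1 at point 5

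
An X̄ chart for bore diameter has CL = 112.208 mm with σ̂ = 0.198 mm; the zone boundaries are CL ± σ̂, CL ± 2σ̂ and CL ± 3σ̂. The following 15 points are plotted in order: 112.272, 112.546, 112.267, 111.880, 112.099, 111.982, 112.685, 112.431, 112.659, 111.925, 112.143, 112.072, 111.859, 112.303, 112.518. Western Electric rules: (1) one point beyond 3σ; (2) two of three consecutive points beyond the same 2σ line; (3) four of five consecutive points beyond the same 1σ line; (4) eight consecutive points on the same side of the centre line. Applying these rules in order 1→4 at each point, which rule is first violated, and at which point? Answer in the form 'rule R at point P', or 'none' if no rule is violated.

rule 2 at point 9

Zone of each point (C = within 1σ̂, B = 1σ̂–2σ̂, A = 2σ̂–3σ̂, * = beyond 3σ̂; sign = side of CL): 1:+C, 2:+B, 3:+C, 4:-B, 5:-C, 6:-B, 7:+A, 8:+B, 9:+A, 10:-B, 11:-C, 12:-C, 13:-B, 14:+C, 15:+B
Rule 2 (two of three consecutive points beyond the same 2σ limit) is satisfied at point 9.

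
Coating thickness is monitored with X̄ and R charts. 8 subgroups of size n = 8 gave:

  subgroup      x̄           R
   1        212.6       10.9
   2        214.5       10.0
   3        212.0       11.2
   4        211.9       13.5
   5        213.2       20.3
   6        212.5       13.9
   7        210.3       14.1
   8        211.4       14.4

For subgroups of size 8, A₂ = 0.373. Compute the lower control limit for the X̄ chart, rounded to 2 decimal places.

X̄̄ = (212.6 + 214.5 + 212.0 + 211.9 + 213.2 + 212.5 + 210.3 + 211.4) / 8 = 1698.4000 / 8 = 212.3000
R̄ = (10.9 + 10.0 + 11.2 + 13.5 + 20.3 + 13.9 + 14.1 + 14.4) / 8 = 108.3000 / 8 = 13.5375
LCL = X̄̄ − A₂·R̄ = 212.3000 − 0.373 × 13.5375 = 207.2505

207.25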